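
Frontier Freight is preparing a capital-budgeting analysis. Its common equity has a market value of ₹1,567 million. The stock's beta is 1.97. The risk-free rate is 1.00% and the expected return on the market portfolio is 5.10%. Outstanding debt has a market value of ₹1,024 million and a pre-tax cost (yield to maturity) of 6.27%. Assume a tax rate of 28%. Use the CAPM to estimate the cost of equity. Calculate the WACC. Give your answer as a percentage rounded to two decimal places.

7.27%

Market risk premium = 5.1% − 1.0% = 4.1%.
Cost of equity via CAPM: Re = 1.0% + 1.97 × 4.1% = 9.0770%.
Total capital V = 1567 + 1024 = 2591.
Equity: weight = 1567/2591 = 0.6048; cost = 9.077%.
Debt: weight = 1024/2591 = 0.3952; after-tax cost = 6.27% × (1 − 28%) = 4.5144%.
WACC = 0.6048 × 9.0770% + 0.3952 × 4.5144% = 7.2738%.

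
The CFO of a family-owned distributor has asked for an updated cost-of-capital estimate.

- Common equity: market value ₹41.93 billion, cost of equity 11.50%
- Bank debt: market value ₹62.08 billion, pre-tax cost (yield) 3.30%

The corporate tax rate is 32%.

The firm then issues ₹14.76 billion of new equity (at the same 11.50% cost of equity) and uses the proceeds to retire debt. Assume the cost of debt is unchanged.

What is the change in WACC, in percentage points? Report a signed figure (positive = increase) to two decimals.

+1.31 pp

Current WACC:
Total capital V = 41.93 + 62.08 = 104.01.
Equity: weight = 41.93/104.01 = 0.4031; cost = 11.5%.
Bank debt: weight = 62.08/104.01 = 0.5969; after-tax cost = 3.3% × (1 − 32%) = 2.2440%.
WACC = 0.4031 × 11.5000% + 0.5969 × 2.2440% = 5.9754%.
After the change:
Total capital V = 56.69 + 47.32 = 104.01.
Equity: weight = 56.69/104.01 = 0.5450; cost = 11.5%.
Bank debt: weight = 47.32/104.01 = 0.4550; after-tax cost = 3.3% × (1 − 32%) = 2.2440%.
WACC = 0.5450 × 11.5000% + 0.4550 × 2.2440% = 7.2889%.
Change in WACC = 7.2889% − 5.9754% = 1.3135 pp.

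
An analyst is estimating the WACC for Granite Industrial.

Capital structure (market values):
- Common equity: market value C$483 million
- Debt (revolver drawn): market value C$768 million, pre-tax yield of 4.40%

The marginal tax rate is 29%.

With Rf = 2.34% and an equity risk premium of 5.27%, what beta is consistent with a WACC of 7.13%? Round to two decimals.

Total capital V = 483 + 768 = 1251.
Equity weight = 483/1251 = 0.3861.
Revolver drawn weight = 768/1251 = 0.6139.
Debt contribution = 0.6139 × 4.4% × (1 − 29%) = 1.9179%.
Required equity contribution = 7.13% − 1.9179% = 5.2121%  ⇒  Re = 13.4998%.
CAPM: 13.4998% = 2.34% + β × 5.27%  ⇒  β = 2.1176.

2.12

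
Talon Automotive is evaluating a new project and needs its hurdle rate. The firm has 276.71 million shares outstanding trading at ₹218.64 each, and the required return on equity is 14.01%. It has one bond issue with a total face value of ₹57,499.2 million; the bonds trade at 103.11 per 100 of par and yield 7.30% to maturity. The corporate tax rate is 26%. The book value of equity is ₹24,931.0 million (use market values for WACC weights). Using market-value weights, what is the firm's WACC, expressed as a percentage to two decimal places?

9.75%

Market value of equity E = 218.64 × 276.71m = 60499.8744m. Market value of debt D = 57499.2m × 103.11/100 = 59287.42512m.
Total capital V = 60499.8744 + 59287.42512 = 119787.29952.
Equity: weight = 60499.8744/119787.29952 = 0.5051; cost = 14.01%.
Bonds outstanding: weight = 59287.42512/119787.29952 = 0.4949; after-tax cost = 7.3% × (1 − 26%) = 5.4020%.
WACC = 0.5051 × 14.0100% + 0.4949 × 5.4020% = 9.7496%.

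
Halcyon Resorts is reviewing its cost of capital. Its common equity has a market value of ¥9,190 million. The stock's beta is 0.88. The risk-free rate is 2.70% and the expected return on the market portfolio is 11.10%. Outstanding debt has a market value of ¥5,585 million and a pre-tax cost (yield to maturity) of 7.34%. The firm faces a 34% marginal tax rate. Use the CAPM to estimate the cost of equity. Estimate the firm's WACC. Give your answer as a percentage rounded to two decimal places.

8.11%

Market risk premium = 11.1% − 2.7% = 8.4%.
Cost of equity via CAPM: Re = 2.7% + 0.88 × 8.4% = 10.0920%.
Total capital V = 9190 + 5585 = 14775.
Equity: weight = 9190/14775 = 0.6220; cost = 10.092%.
Debt: weight = 5585/14775 = 0.3780; after-tax cost = 7.34% × (1 − 34%) = 4.8444%.
WACC = 0.6220 × 10.0920% + 0.3780 × 4.8444% = 8.1084%.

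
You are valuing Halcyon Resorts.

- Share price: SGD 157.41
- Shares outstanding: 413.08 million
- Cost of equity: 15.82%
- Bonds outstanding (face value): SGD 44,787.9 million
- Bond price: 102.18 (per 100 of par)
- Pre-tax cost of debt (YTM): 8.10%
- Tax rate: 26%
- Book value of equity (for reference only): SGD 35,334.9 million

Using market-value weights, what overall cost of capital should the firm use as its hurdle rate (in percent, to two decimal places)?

Market value of equity E = 157.41 × 413.08m = 65022.9228m. Market value of debt D = 44787.9m × 102.18/100 = 45764.27622m.
Total capital V = 65022.9228 + 45764.27622 = 110787.19902.
Equity: weight = 65022.9228/110787.19902 = 0.5869; cost = 15.82%.
Bonds outstanding: weight = 45764.27622/110787.19902 = 0.4131; after-tax cost = 8.1% × (1 − 26%) = 5.9940%.
WACC = 0.5869 × 15.8200% + 0.4131 × 5.9940% = 11.7610%.

11.76%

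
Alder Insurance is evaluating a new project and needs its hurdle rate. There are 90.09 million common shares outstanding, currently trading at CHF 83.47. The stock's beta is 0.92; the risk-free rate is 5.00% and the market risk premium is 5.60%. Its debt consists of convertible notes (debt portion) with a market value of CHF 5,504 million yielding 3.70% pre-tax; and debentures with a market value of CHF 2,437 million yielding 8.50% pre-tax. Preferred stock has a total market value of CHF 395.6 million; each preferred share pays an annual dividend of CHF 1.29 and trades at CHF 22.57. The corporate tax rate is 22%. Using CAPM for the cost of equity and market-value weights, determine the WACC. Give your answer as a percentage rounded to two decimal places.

6.98%

Cost of equity via CAPM: Re = 5.0% + 0.92 × 5.6% = 10.1520%.
Cost of preferred: Rp = 1.29 / 22.57 = 5.7156%.
Market value of equity E = 83.47 × 90.09m = 7519.8123m.
Total capital V = 7519.8123 + 395.6 + 5504 + 2437 = 15856.4123.
Equity: weight = 7519.8123/15856.4123 = 0.4742; cost = 10.152%.
Preferred: weight = 395.6/15856.4123 = 0.0249; cost = 5.7156%.
Convertible notes (debt portion): weight = 5504/15856.4123 = 0.3471; after-tax cost = 3.7% × (1 − 22%) = 2.8860%.
Debentures: weight = 2437/15856.4123 = 0.1537; after-tax cost = 8.5% × (1 − 22%) = 6.6300%.
WACC = 0.4742 × 10.1520% + 0.0249 × 5.7156% + 0.3471 × 2.8860% + 0.1537 × 6.6300% = 6.9779%.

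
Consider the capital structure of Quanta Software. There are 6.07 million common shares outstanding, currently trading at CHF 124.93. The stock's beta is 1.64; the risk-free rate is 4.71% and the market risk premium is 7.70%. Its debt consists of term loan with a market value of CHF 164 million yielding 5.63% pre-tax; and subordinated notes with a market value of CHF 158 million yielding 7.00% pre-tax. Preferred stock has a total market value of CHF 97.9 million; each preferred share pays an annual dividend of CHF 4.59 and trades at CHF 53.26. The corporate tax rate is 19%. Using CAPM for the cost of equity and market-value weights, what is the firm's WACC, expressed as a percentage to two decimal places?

13.27%

Cost of equity via CAPM: Re = 4.71% + 1.64 × 7.7% = 17.3380%.
Cost of preferred: Rp = 4.59 / 53.26 = 8.6181%.
Market value of equity E = 124.93 × 6.07m = 758.3251m.
Total capital V = 758.3251 + 97.9 + 164 + 158 = 1178.2251.
Equity: weight = 758.3251/1178.2251 = 0.6436; cost = 17.338%.
Preferred: weight = 97.9/1178.2251 = 0.0831; cost = 8.6181%.
Term loan: weight = 164/1178.2251 = 0.1392; after-tax cost = 5.63% × (1 − 19%) = 4.5603%.
Subordinated notes: weight = 158/1178.2251 = 0.1341; after-tax cost = 7% × (1 − 19%) = 5.6700%.
WACC = 0.6436 × 17.3380% + 0.0831 × 8.6181% + 0.1392 × 4.5603% + 0.1341 × 5.6700% = 13.2702%.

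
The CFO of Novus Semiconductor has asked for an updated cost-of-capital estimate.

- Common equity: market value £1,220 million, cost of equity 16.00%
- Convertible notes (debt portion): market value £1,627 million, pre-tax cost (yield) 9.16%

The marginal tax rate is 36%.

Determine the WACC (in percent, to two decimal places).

Total capital V = 1220 + 1627 = 2847.
Equity: weight = 1220/2847 = 0.4285; cost = 16%.
Convertible notes (debt portion): weight = 1627/2847 = 0.5715; after-tax cost = 9.16% × (1 − 36%) = 5.8624%.
WACC = 0.4285 × 16.0000% + 0.5715 × 5.8624% = 10.2066%.

10.21%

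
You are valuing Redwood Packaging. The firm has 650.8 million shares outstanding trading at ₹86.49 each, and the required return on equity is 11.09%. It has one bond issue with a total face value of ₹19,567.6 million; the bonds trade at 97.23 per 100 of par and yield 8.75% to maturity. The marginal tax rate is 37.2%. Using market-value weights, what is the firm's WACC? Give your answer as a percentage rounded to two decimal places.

9.68%

Market value of equity E = 86.49 × 650.8m = 56287.692m. Market value of debt D = 19567.6m × 97.23/100 = 19025.57748m.
Total capital V = 56287.692 + 19025.57748 = 75313.26948.
Equity: weight = 56287.692/75313.26948 = 0.7474; cost = 11.09%.
Bonds outstanding: weight = 19025.57748/75313.26948 = 0.2526; after-tax cost = 8.75% × (1 − 37.2%) = 5.4950%.
WACC = 0.7474 × 11.0900% + 0.2526 × 5.4950% = 9.6766%.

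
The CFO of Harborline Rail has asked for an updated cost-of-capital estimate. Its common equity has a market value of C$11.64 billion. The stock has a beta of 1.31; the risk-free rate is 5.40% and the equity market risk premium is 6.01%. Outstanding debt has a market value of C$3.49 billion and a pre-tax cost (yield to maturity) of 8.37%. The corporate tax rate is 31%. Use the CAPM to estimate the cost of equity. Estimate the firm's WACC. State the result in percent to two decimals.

11.54%

Cost of equity via CAPM: Re = 5.4% + 1.31 × 6.01% = 13.2731%.
Total capital V = 11.64 + 3.49 = 15.13.
Equity: weight = 11.64/15.13 = 0.7693; cost = 13.2731%.
Debt: weight = 3.49/15.13 = 0.2307; after-tax cost = 8.37% × (1 − 31%) = 5.7753%.
WACC = 0.7693 × 13.2731% + 0.2307 × 5.7753% = 11.5436%.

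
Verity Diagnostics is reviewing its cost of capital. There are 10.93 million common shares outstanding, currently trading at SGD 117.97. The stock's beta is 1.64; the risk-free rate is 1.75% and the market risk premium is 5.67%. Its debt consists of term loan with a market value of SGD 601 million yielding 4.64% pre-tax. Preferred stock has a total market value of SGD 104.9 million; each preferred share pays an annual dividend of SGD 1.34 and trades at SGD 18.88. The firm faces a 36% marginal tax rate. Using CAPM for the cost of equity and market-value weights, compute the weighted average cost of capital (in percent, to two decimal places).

Cost of equity via CAPM: Re = 1.75% + 1.64 × 5.67% = 11.0488%.
Cost of preferred: Rp = 1.34 / 18.88 = 7.0975%.
Market value of equity E = 117.97 × 10.93m = 1289.4121m.
Total capital V = 1289.4121 + 104.9 + 601 = 1995.3121.
Equity: weight = 1289.4121/1995.3121 = 0.6462; cost = 11.0488%.
Preferred: weight = 104.9/1995.3121 = 0.0526; cost = 7.0975%.
Term loan: weight = 601/1995.3121 = 0.3012; after-tax cost = 4.64% × (1 − 36%) = 2.9696%.
WACC = 0.6462 × 11.0488% + 0.0526 × 7.0975% + 0.3012 × 2.9696% = 8.4076%.

8.41%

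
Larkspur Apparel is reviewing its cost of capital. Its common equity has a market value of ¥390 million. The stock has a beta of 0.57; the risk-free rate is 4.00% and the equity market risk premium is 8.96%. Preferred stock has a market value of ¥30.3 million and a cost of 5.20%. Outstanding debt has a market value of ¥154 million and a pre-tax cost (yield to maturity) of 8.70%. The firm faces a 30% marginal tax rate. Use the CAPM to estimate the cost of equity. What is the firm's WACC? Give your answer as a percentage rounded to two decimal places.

Cost of equity via CAPM: Re = 4.0% + 0.57 × 8.96% = 9.1072%.
Total capital V = 390 + 30.3 + 154 = 574.3.
Equity: weight = 390/574.3 = 0.6791; cost = 9.1072%.
Preferred: weight = 30.3/574.3 = 0.0528; cost = 5.2%.
Debt: weight = 154/574.3 = 0.2682; after-tax cost = 8.7% × (1 − 30%) = 6.0900%.
WACC = 0.6791 × 9.1072% + 0.0528 × 5.2000% + 0.2682 × 6.0900% = 8.0920%.

8.09%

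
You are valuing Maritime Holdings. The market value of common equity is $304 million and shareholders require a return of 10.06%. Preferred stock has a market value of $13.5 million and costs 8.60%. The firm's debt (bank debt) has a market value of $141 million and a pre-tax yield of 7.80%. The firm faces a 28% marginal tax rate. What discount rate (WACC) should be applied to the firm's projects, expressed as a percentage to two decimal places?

Total capital V = 304 + 13.5 + 141 = 458.5.
Equity: weight = 304/458.5 = 0.6630; cost = 10.06%.
Preferred: weight = 13.5/458.5 = 0.0294; cost = 8.6%.
Bank debt: weight = 141/458.5 = 0.3075; after-tax cost = 7.8% × (1 − 28%) = 5.6160%.
WACC = 0.6630 × 10.0600% + 0.0294 × 8.6000% + 0.3075 × 5.6160% = 8.6504%.

8.65%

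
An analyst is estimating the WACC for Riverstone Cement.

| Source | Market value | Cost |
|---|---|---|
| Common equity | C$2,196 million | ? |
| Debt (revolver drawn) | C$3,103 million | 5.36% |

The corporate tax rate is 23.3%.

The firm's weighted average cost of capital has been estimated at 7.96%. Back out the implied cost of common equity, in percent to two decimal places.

Total capital V = 2196 + 3103 = 5299.
Equity weight = 2196/5299 = 0.4144.
Revolver drawn weight = 3103/5299 = 0.5856.
Debt contribution = 0.5856 × 5.36% × (1 − 23.3%) = 2.4074%.
Required equity contribution = 7.96% − 2.4074% = 5.5526%.
Re = 5.5526% / 0.4144 = 13.3986%.

13.40%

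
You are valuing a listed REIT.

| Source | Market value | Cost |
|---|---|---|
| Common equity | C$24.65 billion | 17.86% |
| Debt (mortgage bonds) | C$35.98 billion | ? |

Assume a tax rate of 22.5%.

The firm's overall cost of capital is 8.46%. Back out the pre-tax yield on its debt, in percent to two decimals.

2.61%

Total capital V = 24.65 + 35.98 = 60.63.
Equity weight = 24.65/60.63 = 0.4066.
Mortgage bonds weight = 35.98/60.63 = 0.5934.
Equity contribution = 0.4066 × 17.86% = 7.2612%.
Remaining for debt = 8.46% − 7.2612% = 1.1988%.
Rd × (1 − 22.5%) × 0.5934 = 1.1988%  ⇒  Rd = 2.6065%.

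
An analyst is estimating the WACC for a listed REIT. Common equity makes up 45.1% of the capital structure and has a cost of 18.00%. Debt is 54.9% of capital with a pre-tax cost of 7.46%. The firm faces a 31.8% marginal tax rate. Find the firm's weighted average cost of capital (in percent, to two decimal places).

10.91%

After-tax cost of debt = 7.46% × (1 − 31.8%) = 5.0877%.
WACC = 0.451 × 18.0000% + 0.549 × 5.0877% = 10.9112%.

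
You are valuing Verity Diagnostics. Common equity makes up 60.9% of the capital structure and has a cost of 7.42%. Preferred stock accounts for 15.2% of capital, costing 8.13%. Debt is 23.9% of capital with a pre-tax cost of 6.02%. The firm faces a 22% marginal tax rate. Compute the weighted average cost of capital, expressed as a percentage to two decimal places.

6.88%

After-tax cost of debt = 6.02% × (1 − 22%) = 4.6956%.
WACC = 0.609 × 7.4200% + 0.152 × 8.1300% + 0.239 × 4.6956% = 6.8768%.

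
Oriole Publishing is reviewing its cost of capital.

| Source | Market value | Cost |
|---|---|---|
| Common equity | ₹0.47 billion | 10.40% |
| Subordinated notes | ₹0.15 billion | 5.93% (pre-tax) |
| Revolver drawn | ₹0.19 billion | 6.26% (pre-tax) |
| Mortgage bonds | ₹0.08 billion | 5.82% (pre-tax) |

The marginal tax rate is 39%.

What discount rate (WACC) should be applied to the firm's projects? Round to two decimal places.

Total capital V = 0.47 + 0.15 + 0.19 + 0.08 = 0.89.
Equity: weight = 0.47/0.89 = 0.5281; cost = 10.4%.
Subordinated notes: weight = 0.15/0.89 = 0.1685; after-tax cost = 5.93% × (1 − 39%) = 3.6173%.
Revolver drawn: weight = 0.19/0.89 = 0.2135; after-tax cost = 6.26% × (1 − 39%) = 3.8186%.
Mortgage bonds: weight = 0.08/0.89 = 0.0899; after-tax cost = 5.82% × (1 − 39%) = 3.5502%.
WACC = 0.5281 × 10.4000% + 0.1685 × 3.6173% + 0.2135 × 3.8186% + 0.0899 × 3.5502% = 7.2361%.

7.24%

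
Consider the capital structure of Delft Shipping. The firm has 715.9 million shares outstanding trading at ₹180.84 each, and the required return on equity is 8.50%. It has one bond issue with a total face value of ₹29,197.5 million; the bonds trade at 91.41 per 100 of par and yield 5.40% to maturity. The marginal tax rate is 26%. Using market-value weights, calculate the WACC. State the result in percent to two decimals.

Market value of equity E = 180.84 × 715.9m = 129463.356m. Market value of debt D = 29197.5m × 91.41/100 = 26689.43475m.
Total capital V = 129463.356 + 26689.43475 = 156152.79075.
Equity: weight = 129463.356/156152.79075 = 0.8291; cost = 8.5%.
Bonds outstanding: weight = 26689.43475/156152.79075 = 0.1709; after-tax cost = 5.4% × (1 − 26%) = 3.9960%.
WACC = 0.8291 × 8.5000% + 0.1709 × 3.9960% = 7.7302%.

7.73%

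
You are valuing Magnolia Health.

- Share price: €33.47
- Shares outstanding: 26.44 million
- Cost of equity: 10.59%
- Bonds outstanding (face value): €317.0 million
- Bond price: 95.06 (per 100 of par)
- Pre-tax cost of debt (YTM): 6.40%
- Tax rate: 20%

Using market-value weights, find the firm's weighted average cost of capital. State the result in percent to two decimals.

Market value of equity E = 33.47 × 26.44m = 884.9468m. Market value of debt D = 317m × 95.06/100 = 301.3402m.
Total capital V = 884.9468 + 301.3402 = 1186.287.
Equity: weight = 884.9468/1186.287 = 0.7460; cost = 10.59%.
Bonds outstanding: weight = 301.3402/1186.287 = 0.2540; after-tax cost = 6.4% × (1 − 20%) = 5.1200%.
WACC = 0.7460 × 10.5900% + 0.2540 × 5.1200% = 9.2005%.

9.20%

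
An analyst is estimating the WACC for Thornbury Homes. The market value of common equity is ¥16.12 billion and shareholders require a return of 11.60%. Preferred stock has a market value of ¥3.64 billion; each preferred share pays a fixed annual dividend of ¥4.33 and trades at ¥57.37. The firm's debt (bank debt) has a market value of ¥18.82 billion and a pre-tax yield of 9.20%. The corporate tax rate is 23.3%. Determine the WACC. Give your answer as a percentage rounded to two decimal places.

9.00%

Cost of preferred: Rp = 4.33 / 57.37 = 7.5475%.
Total capital V = 16.12 + 3.64 + 18.82 = 38.58.
Equity: weight = 16.12/38.58 = 0.4178; cost = 11.6%.
Preferred: weight = 3.64/38.58 = 0.0943; cost = 7.5475%.
Bank debt: weight = 18.82/38.58 = 0.4878; after-tax cost = 9.2% × (1 − 23.3%) = 7.0564%.
WACC = 0.4178 × 11.6000% + 0.0943 × 7.5475% + 0.4878 × 7.0564% = 9.0012%.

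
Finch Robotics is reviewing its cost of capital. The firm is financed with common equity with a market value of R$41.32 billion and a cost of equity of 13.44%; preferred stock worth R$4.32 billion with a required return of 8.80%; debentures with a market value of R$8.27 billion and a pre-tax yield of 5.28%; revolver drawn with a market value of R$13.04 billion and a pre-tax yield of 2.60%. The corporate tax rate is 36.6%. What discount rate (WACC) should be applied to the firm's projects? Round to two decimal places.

Total capital V = 41.32 + 4.32 + 8.27 + 13.04 = 66.95.
Equity: weight = 41.32/66.95 = 0.6172; cost = 13.44%.
Preferred: weight = 4.32/66.95 = 0.0645; cost = 8.8%.
Debentures: weight = 8.27/66.95 = 0.1235; after-tax cost = 5.28% × (1 − 36.6%) = 3.3475%.
Revolver drawn: weight = 13.04/66.95 = 0.1948; after-tax cost = 2.6% × (1 − 36.6%) = 1.6484%.
WACC = 0.6172 × 13.4400% + 0.0645 × 8.8000% + 0.1235 × 3.3475% + 0.1948 × 1.6484% = 9.5973%.

9.60%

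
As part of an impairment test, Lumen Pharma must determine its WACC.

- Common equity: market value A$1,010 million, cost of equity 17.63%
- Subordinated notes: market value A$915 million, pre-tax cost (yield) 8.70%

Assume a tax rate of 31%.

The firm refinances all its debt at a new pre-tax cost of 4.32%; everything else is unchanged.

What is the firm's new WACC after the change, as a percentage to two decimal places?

10.67%

After the change:
Total capital V = 1010 + 915 = 1925.
Equity: weight = 1010/1925 = 0.5247; cost = 17.63%.
Subordinated notes: weight = 915/1925 = 0.4753; after-tax cost = 4.32% × (1 − 31%) = 2.9808%.
WACC = 0.5247 × 17.6300% + 0.4753 × 2.9808% = 10.6669%.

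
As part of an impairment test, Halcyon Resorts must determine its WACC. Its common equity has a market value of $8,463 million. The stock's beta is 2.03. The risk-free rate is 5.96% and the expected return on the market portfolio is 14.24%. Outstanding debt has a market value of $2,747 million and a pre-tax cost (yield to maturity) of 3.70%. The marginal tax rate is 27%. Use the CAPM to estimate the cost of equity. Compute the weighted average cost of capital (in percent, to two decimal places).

Market risk premium = 14.24% − 5.96% = 8.28%.
Cost of equity via CAPM: Re = 5.96% + 2.03 × 8.28% = 22.7684%.
Total capital V = 8463 + 2747 = 11210.
Equity: weight = 8463/11210 = 0.7550; cost = 22.7684%.
Debt: weight = 2747/11210 = 0.2450; after-tax cost = 3.7% × (1 − 27%) = 2.7010%.
WACC = 0.7550 × 22.7684% + 0.2450 × 2.7010% = 17.8509%.

17.85%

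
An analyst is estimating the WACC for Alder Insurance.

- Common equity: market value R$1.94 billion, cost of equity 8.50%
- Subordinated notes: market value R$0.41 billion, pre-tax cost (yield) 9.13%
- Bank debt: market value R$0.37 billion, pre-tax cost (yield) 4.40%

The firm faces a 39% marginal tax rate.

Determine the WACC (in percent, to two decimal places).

7.27%

Total capital V = 1.94 + 0.41 + 0.37 = 2.72.
Equity: weight = 1.94/2.72 = 0.7132; cost = 8.5%.
Subordinated notes: weight = 0.41/2.72 = 0.1507; after-tax cost = 9.13% × (1 − 39%) = 5.5693%.
Bank debt: weight = 0.37/2.72 = 0.1360; after-tax cost = 4.4% × (1 − 39%) = 2.6840%.
WACC = 0.7132 × 8.5000% + 0.1507 × 5.5693% + 0.1360 × 2.6840% = 7.2671%.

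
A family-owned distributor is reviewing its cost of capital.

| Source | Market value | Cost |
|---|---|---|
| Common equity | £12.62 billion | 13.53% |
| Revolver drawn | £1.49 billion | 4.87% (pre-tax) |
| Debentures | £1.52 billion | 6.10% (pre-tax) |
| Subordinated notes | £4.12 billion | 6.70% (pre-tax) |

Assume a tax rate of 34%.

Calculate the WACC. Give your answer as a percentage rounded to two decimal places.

10.12%

Total capital V = 12.62 + 1.49 + 1.52 + 4.12 = 19.75.
Equity: weight = 12.62/19.75 = 0.6390; cost = 13.53%.
Revolver drawn: weight = 1.49/19.75 = 0.0754; after-tax cost = 4.87% × (1 − 34%) = 3.2142%.
Debentures: weight = 1.52/19.75 = 0.0770; after-tax cost = 6.1% × (1 − 34%) = 4.0260%.
Subordinated notes: weight = 4.12/19.75 = 0.2086; after-tax cost = 6.7% × (1 − 34%) = 4.4220%.
WACC = 0.6390 × 13.5300% + 0.0754 × 3.2142% + 0.0770 × 4.0260% + 0.2086 × 4.4220% = 10.1203%.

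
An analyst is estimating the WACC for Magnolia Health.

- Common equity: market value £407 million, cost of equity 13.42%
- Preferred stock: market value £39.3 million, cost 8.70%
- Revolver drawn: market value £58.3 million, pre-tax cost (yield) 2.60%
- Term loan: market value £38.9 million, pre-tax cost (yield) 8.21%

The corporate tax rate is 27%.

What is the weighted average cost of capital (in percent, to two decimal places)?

11.31%

Total capital V = 407 + 39.3 + 58.3 + 38.9 = 543.5.
Equity: weight = 407/543.5 = 0.7489; cost = 13.42%.
Preferred: weight = 39.3/543.5 = 0.0723; cost = 8.7%.
Revolver drawn: weight = 58.3/543.5 = 0.1073; after-tax cost = 2.6% × (1 − 27%) = 1.8980%.
Term loan: weight = 38.9/543.5 = 0.0716; after-tax cost = 8.21% × (1 − 27%) = 5.9933%.
WACC = 0.7489 × 13.4200% + 0.0723 × 8.7000% + 0.1073 × 1.8980% + 0.0716 × 5.9933% = 11.3112%.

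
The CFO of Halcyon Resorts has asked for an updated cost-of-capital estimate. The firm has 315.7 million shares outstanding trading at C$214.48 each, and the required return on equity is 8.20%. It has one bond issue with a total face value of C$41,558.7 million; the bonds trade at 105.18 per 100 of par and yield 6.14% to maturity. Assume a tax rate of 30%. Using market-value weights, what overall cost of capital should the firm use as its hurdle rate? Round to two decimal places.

Market value of equity E = 214.48 × 315.7m = 67711.336m. Market value of debt D = 41558.7m × 105.18/100 = 43711.44066m.
Total capital V = 67711.336 + 43711.44066 = 111422.77666.
Equity: weight = 67711.336/111422.77666 = 0.6077; cost = 8.2%.
Bonds outstanding: weight = 43711.44066/111422.77666 = 0.3923; after-tax cost = 6.14% × (1 − 30%) = 4.2980%.
WACC = 0.6077 × 8.2000% + 0.3923 × 4.2980% = 6.6692%.

6.67%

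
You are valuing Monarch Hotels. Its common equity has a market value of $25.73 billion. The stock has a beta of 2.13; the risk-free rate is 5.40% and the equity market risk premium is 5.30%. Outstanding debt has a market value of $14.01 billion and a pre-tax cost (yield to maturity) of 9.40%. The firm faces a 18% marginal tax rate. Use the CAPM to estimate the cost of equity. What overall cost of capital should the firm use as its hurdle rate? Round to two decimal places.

Cost of equity via CAPM: Re = 5.4% + 2.13 × 5.3% = 16.6890%.
Total capital V = 25.73 + 14.01 = 39.74.
Equity: weight = 25.73/39.74 = 0.6475; cost = 16.689%.
Debt: weight = 14.01/39.74 = 0.3525; after-tax cost = 9.4% × (1 − 18%) = 7.7080%.
WACC = 0.6475 × 16.6890% + 0.3525 × 7.7080% = 13.5228%.

13.52%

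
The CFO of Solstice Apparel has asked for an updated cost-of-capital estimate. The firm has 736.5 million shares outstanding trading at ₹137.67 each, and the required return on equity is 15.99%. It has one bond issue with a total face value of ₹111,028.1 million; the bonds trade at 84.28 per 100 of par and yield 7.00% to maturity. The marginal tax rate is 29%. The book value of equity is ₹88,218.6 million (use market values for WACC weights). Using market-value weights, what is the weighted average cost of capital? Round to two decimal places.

Market value of equity E = 137.67 × 736.5m = 101393.955m. Market value of debt D = 111028.1m × 84.28/100 = 93574.48268m.
Total capital V = 101393.955 + 93574.48268 = 194968.43768.
Equity: weight = 101393.955/194968.43768 = 0.5201; cost = 15.99%.
Bonds outstanding: weight = 93574.48268/194968.43768 = 0.4799; after-tax cost = 7% × (1 − 29%) = 4.9700%.
WACC = 0.5201 × 15.9900% + 0.4799 × 4.9700% = 10.7010%.

10.70%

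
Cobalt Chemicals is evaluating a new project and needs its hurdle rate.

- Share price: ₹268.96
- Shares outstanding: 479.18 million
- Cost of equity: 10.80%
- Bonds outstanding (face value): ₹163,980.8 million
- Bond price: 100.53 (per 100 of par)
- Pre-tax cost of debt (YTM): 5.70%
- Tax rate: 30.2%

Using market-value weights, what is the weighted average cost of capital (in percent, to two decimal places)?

Market value of equity E = 268.96 × 479.18m = 128880.2528m. Market value of debt D = 163980.8m × 100.53/100 = 164849.89824m.
Total capital V = 128880.2528 + 164849.89824 = 293730.15104.
Equity: weight = 128880.2528/293730.15104 = 0.4388; cost = 10.8%.
Bonds outstanding: weight = 164849.89824/293730.15104 = 0.5612; after-tax cost = 5.7% × (1 − 30.2%) = 3.9786%.
WACC = 0.4388 × 10.8000% + 0.5612 × 3.9786% = 6.9716%.

6.97%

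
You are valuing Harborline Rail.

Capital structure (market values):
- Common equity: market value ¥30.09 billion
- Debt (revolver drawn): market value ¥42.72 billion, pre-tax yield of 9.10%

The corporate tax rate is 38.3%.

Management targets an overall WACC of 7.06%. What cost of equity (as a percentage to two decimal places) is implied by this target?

Total capital V = 30.09 + 42.72 = 72.81.
Equity weight = 30.09/72.81 = 0.4133.
Revolver drawn weight = 42.72/72.81 = 0.5867.
Debt contribution = 0.5867 × 9.1% × (1 − 38.3%) = 3.2943%.
Required equity contribution = 7.06% − 3.2943% = 3.7657%.
Re = 3.7657% / 0.4133 = 9.1120%.

9.11%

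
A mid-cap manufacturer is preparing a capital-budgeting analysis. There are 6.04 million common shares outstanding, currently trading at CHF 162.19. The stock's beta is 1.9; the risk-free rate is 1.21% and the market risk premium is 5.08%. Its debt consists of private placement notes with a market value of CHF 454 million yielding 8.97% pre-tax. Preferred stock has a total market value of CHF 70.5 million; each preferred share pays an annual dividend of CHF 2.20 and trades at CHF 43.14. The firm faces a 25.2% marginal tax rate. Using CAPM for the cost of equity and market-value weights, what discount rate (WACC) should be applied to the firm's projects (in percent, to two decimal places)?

9.34%

Cost of equity via CAPM: Re = 1.21% + 1.9 × 5.08% = 10.8620%.
Cost of preferred: Rp = 2.2 / 43.14 = 5.0997%.
Market value of equity E = 162.19 × 6.04m = 979.6276m.
Total capital V = 979.6276 + 70.5 + 454 = 1504.1276.
Equity: weight = 979.6276/1504.1276 = 0.6513; cost = 10.862%.
Preferred: weight = 70.5/1504.1276 = 0.0469; cost = 5.0997%.
Private placement notes: weight = 454/1504.1276 = 0.3018; after-tax cost = 8.97% × (1 − 25.2%) = 6.7096%.
WACC = 0.6513 × 10.8620% + 0.0469 × 5.0997% + 0.3018 × 6.7096% = 9.3386%.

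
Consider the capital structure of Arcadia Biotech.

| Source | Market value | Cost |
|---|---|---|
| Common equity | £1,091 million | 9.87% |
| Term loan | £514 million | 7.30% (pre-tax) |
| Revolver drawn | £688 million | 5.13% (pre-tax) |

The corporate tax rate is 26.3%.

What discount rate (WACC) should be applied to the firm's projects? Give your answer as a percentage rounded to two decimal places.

7.04%

Total capital V = 1091 + 514 + 688 = 2293.
Equity: weight = 1091/2293 = 0.4758; cost = 9.87%.
Term loan: weight = 514/2293 = 0.2242; after-tax cost = 7.3% × (1 − 26.3%) = 5.3801%.
Revolver drawn: weight = 688/2293 = 0.3000; after-tax cost = 5.13% × (1 − 26.3%) = 3.7808%.
WACC = 0.4758 × 9.8700% + 0.2242 × 5.3801% + 0.3000 × 3.7808% = 7.0365%.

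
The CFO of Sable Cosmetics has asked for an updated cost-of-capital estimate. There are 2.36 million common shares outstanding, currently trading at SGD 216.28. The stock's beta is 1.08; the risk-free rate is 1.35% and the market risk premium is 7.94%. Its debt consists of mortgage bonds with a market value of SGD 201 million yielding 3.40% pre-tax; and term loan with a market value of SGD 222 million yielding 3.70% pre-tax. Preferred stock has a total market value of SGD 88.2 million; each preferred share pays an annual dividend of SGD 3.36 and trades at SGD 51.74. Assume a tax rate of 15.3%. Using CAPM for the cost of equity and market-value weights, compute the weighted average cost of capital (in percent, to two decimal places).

Cost of equity via CAPM: Re = 1.35% + 1.08 × 7.94% = 9.9252%.
Cost of preferred: Rp = 3.36 / 51.74 = 6.4940%.
Market value of equity E = 216.28 × 2.36m = 510.4208m.
Total capital V = 510.4208 + 88.2 + 201 + 222 = 1021.6208.
Equity: weight = 510.4208/1021.6208 = 0.4996; cost = 9.9252%.
Preferred: weight = 88.2/1021.6208 = 0.0863; cost = 6.494%.
Mortgage bonds: weight = 201/1021.6208 = 0.1967; after-tax cost = 3.4% × (1 − 15.3%) = 2.8798%.
Term loan: weight = 222/1021.6208 = 0.2173; after-tax cost = 3.7% × (1 − 15.3%) = 3.1339%.
WACC = 0.4996 × 9.9252% + 0.0863 × 6.4940% + 0.1967 × 2.8798% + 0.2173 × 3.1339% = 6.7671%.

6.77%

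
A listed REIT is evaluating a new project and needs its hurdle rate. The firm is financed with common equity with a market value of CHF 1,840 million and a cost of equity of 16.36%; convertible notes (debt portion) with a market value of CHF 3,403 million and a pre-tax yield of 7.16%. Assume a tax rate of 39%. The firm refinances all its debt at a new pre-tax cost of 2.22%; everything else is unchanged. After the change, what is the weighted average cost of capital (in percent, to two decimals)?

After the change:
Total capital V = 1840 + 3403 = 5243.
Equity: weight = 1840/5243 = 0.3509; cost = 16.36%.
Convertible notes (debt portion): weight = 3403/5243 = 0.6491; after-tax cost = 2.22% × (1 − 39%) = 1.3542%.
WACC = 0.3509 × 16.3600% + 0.6491 × 1.3542% = 6.6204%.

6.62%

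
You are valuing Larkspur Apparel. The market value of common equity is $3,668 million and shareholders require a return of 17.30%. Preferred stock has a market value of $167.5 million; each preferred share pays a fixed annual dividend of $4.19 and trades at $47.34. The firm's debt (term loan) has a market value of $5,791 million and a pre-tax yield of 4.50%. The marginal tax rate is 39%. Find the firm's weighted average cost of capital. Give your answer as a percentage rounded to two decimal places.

Cost of preferred: Rp = 4.19 / 47.34 = 8.8509%.
Total capital V = 3668 + 167.5 + 5791 = 9626.5.
Equity: weight = 3668/9626.5 = 0.3810; cost = 17.3%.
Preferred: weight = 167.5/9626.5 = 0.0174; cost = 8.8509%.
Term loan: weight = 5791/9626.5 = 0.6016; after-tax cost = 4.5% × (1 − 39%) = 2.7450%.
WACC = 0.3810 × 17.3000% + 0.0174 × 8.8509% + 0.6016 × 2.7450% = 8.3972%.

8.40%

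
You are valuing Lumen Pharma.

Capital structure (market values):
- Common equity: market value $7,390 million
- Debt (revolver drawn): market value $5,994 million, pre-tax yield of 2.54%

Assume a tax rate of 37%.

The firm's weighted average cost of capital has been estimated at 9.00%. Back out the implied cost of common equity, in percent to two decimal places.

Total capital V = 7390 + 5994 = 13384.
Equity weight = 7390/13384 = 0.5522.
Revolver drawn weight = 5994/13384 = 0.4478.
Debt contribution = 0.4478 × 2.54% × (1 − 37%) = 0.7166%.
Required equity contribution = 9.0% − 0.7166% = 8.2834%.
Re = 8.2834% / 0.5522 = 15.0019%.

15.00%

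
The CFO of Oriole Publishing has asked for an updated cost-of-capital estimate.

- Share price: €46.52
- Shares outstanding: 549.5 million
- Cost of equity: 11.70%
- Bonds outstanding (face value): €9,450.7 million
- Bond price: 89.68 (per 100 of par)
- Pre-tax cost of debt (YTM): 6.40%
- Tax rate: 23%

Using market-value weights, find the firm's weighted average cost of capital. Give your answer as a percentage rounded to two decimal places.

Market value of equity E = 46.52 × 549.5m = 25562.74m. Market value of debt D = 9450.7m × 89.68/100 = 8475.38776m.
Total capital V = 25562.74 + 8475.38776 = 34038.12776.
Equity: weight = 25562.74/34038.12776 = 0.7510; cost = 11.7%.
Bonds outstanding: weight = 8475.38776/34038.12776 = 0.2490; after-tax cost = 6.4% × (1 − 23%) = 4.9280%.
WACC = 0.7510 × 11.7000% + 0.2490 × 4.9280% = 10.0138%.

10.01%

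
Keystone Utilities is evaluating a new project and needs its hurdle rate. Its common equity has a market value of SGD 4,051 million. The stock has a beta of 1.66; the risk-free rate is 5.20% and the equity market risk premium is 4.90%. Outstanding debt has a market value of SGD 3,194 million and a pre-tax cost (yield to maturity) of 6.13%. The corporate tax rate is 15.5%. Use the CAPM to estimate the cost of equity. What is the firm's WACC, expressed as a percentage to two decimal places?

Cost of equity via CAPM: Re = 5.2% + 1.66 × 4.9% = 13.3340%.
Total capital V = 4051 + 3194 = 7245.
Equity: weight = 4051/7245 = 0.5591; cost = 13.334%.
Debt: weight = 3194/7245 = 0.4409; after-tax cost = 6.13% × (1 − 15.5%) = 5.1799%.
WACC = 0.5591 × 13.3340% + 0.4409 × 5.1799% = 9.7392%.

9.74%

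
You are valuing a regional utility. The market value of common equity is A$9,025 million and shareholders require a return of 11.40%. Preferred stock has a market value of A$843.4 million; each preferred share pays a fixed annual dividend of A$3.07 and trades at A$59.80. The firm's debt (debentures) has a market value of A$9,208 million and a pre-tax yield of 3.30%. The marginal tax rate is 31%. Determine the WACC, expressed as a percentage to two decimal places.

6.72%

Cost of preferred: Rp = 3.07 / 59.8 = 5.1338%.
Total capital V = 9025 + 843.4 + 9208 = 19076.4.
Equity: weight = 9025/19076.4 = 0.4731; cost = 11.4%.
Preferred: weight = 843.4/19076.4 = 0.0442; cost = 5.1338%.
Debentures: weight = 9208/19076.4 = 0.4827; after-tax cost = 3.3% × (1 − 31%) = 2.2770%.
WACC = 0.4731 × 11.4000% + 0.0442 × 5.1338% + 0.4827 × 2.2770% = 6.7194%.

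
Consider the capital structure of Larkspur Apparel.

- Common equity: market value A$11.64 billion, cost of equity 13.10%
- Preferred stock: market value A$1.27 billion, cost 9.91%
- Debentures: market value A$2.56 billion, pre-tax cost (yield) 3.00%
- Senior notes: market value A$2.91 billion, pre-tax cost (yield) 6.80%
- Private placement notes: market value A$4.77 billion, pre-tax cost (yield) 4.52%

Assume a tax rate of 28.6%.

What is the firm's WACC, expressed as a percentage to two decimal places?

Total capital V = 11.64 + 1.27 + 2.56 + 2.91 + 4.77 = 23.15.
Equity: weight = 11.64/23.15 = 0.5028; cost = 13.1%.
Preferred: weight = 1.27/23.15 = 0.0549; cost = 9.91%.
Debentures: weight = 2.56/23.15 = 0.1106; after-tax cost = 3% × (1 − 28.6%) = 2.1420%.
Senior notes: weight = 2.91/23.15 = 0.1257; after-tax cost = 6.8% × (1 − 28.6%) = 4.8552%.
Private placement notes: weight = 4.77/23.15 = 0.2060; after-tax cost = 4.52% × (1 − 28.6%) = 3.2273%.
WACC = 0.5028 × 13.1000% + 0.0549 × 9.9100% + 0.1106 × 2.1420% + 0.1257 × 4.8552% + 0.2060 × 3.2273% = 8.6426%.

8.64%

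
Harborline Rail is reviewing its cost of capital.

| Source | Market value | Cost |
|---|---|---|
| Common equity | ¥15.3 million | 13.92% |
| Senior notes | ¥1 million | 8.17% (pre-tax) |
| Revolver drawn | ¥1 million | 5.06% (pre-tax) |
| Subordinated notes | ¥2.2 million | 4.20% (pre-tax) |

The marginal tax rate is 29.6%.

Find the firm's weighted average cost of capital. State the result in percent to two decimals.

11.73%

Total capital V = 15.3 + 1 + 1 + 2.2 = 19.5.
Equity: weight = 15.3/19.5 = 0.7846; cost = 13.92%.
Senior notes: weight = 1/19.5 = 0.0513; after-tax cost = 8.17% × (1 − 29.6%) = 5.7517%.
Revolver drawn: weight = 1/19.5 = 0.0513; after-tax cost = 5.06% × (1 − 29.6%) = 3.5622%.
Subordinated notes: weight = 2.2/19.5 = 0.1128; after-tax cost = 4.2% × (1 − 29.6%) = 2.9568%.
WACC = 0.7846 × 13.9200% + 0.0513 × 5.7517% + 0.0513 × 3.5622% + 0.1128 × 2.9568% = 11.7331%.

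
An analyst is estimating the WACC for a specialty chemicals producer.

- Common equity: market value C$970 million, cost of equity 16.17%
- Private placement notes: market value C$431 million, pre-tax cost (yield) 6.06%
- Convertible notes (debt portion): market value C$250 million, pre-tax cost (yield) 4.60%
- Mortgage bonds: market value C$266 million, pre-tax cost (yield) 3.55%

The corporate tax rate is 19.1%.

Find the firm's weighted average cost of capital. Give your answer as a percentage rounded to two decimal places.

10.17%

Total capital V = 970 + 431 + 250 + 266 = 1917.
Equity: weight = 970/1917 = 0.5060; cost = 16.17%.
Private placement notes: weight = 431/1917 = 0.2248; after-tax cost = 6.06% × (1 − 19.1%) = 4.9025%.
Convertible notes (debt portion): weight = 250/1917 = 0.1304; after-tax cost = 4.6% × (1 − 19.1%) = 3.7214%.
Mortgage bonds: weight = 266/1917 = 0.1388; after-tax cost = 3.55% × (1 − 19.1%) = 2.8719%.
WACC = 0.5060 × 16.1700% + 0.2248 × 4.9025% + 0.1304 × 3.7214% + 0.1388 × 2.8719% = 10.1681%.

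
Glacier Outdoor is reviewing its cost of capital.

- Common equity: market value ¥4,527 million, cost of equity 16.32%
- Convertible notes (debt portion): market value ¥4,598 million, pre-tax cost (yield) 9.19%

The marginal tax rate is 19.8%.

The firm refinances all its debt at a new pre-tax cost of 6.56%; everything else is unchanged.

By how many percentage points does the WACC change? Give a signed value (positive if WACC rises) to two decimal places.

-1.06 pp

Current WACC:
Total capital V = 4527 + 4598 = 9125.
Equity: weight = 4527/9125 = 0.4961; cost = 16.32%.
Convertible notes (debt portion): weight = 4598/9125 = 0.5039; after-tax cost = 9.19% × (1 − 19.8%) = 7.3704%.
WACC = 0.4961 × 16.3200% + 0.5039 × 7.3704% = 11.8104%.
After the change:
Total capital V = 4527 + 4598 = 9125.
Equity: weight = 4527/9125 = 0.4961; cost = 16.32%.
Convertible notes (debt portion): weight = 4598/9125 = 0.5039; after-tax cost = 6.56% × (1 − 19.8%) = 5.2611%.
WACC = 0.4961 × 16.3200% + 0.5039 × 5.2611% = 10.7475%.
Change in WACC = 10.7475% − 11.8104% = -1.0628 pp.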